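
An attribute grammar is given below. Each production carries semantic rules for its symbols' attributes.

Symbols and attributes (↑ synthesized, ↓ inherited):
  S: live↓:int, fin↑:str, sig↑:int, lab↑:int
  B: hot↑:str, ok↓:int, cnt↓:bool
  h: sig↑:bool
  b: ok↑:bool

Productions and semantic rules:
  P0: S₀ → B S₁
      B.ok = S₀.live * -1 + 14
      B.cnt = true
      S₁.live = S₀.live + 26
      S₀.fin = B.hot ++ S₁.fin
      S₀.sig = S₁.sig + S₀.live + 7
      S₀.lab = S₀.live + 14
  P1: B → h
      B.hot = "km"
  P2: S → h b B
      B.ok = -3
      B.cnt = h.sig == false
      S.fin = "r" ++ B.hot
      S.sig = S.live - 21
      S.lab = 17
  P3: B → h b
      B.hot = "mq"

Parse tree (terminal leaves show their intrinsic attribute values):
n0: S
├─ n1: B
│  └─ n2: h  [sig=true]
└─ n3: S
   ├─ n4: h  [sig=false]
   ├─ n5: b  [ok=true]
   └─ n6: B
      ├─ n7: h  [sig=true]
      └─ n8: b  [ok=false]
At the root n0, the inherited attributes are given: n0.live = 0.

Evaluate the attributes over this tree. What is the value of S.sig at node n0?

12

1. n0.live = 0  [given at root]
2. n1.ok = 14  [S₀.live * -1 + 14]
3. n1.cnt = true  [true]
4. n2.sig = true  [terminal]
5. n1.hot = "km"  ["km"]
6. n3.live = 26  [S₀.live + 26]
7. n4.sig = false  [terminal]
8. n5.ok = true  [terminal]
9. n6.ok = -3  [-3]
10. n6.cnt = true  [h.sig == false]
11. n7.sig = true  [terminal]
12. n8.ok = false  [terminal]
13. n6.hot = "mq"  ["mq"]
14. n3.fin = "rmq"  ["r" ++ B.hot]
15. n3.sig = 5  [S.live - 21]
16. n3.lab = 17  [17]
17. n0.fin = "kmrmq"  [B.hot ++ S₁.fin]
18. n0.sig = 12  [S₁.sig + S₀.live + 7]
19. n0.lab = 14  [S₀.live + 14]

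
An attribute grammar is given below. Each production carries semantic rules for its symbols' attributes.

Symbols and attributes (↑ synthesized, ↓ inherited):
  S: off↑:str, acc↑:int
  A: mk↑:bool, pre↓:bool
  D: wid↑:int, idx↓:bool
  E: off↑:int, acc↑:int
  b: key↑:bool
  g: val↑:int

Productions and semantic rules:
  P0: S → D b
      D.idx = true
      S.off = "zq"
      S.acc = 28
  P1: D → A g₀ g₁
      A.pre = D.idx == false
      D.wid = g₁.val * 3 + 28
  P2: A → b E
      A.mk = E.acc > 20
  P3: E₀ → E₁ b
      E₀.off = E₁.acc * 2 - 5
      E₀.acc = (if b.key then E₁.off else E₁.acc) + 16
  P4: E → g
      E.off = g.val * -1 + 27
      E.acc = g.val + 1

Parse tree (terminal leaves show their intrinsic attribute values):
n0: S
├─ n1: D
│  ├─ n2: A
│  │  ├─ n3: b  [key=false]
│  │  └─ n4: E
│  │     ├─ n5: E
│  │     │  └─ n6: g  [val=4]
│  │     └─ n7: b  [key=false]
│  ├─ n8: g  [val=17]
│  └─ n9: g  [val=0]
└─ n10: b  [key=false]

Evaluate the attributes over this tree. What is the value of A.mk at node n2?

1. n1.idx = true  [true]
2. n2.pre = false  [D.idx == false]
3. n3.key = false  [terminal]
4. n6.val = 4  [terminal]
5. n5.off = 23  [g.val * -1 + 27]
6. n5.acc = 5  [g.val + 1]
7. n7.key = false  [terminal]
8. n4.off = 5  [E₁.acc * 2 - 5]
9. n4.acc = 21  [(if b.key then E₁.off else E₁.acc) + 16]
10. n2.mk = true  [E.acc > 20]
11. n8.val = 17  [terminal]
12. n9.val = 0  [terminal]
13. n1.wid = 28  [g₁.val * 3 + 28]
14. n10.key = false  [terminal]
15. n0.off = "zq"  ["zq"]
16. n0.acc = 28  [28]

true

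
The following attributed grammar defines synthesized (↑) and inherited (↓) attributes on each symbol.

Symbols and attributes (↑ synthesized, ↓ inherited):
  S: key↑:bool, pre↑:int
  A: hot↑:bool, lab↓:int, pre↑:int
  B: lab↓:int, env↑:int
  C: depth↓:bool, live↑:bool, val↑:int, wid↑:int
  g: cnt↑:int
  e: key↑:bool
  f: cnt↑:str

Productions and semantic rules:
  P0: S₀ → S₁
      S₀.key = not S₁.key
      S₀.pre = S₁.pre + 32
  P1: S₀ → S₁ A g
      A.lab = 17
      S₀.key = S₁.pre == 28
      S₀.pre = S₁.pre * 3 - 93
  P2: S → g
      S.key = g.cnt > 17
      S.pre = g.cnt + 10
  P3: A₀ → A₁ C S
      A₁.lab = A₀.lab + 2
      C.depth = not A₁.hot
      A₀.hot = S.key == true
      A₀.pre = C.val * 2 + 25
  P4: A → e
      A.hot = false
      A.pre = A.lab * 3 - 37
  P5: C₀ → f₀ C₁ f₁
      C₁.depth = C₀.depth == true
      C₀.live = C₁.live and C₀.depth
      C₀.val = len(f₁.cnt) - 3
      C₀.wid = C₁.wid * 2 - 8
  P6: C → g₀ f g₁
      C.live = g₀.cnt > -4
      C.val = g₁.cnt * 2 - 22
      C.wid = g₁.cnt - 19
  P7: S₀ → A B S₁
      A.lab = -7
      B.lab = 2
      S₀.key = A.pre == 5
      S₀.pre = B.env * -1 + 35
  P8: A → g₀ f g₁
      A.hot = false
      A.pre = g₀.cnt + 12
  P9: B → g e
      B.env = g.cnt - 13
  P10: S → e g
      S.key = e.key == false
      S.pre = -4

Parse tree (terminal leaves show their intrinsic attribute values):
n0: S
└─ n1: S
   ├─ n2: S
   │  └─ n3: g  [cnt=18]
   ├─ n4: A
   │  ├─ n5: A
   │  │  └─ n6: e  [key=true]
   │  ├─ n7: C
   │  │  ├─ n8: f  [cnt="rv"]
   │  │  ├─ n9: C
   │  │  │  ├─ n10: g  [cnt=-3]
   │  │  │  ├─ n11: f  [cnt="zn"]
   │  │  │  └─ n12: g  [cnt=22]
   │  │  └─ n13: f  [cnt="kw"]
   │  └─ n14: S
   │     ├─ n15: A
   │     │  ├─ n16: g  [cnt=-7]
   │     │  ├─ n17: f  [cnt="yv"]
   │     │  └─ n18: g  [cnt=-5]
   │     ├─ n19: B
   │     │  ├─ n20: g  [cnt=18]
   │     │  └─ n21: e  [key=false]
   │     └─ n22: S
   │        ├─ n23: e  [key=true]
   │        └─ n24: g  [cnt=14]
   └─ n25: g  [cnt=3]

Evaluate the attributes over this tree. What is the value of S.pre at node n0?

23

1. n3.cnt = 18  [terminal]
2. n2.key = true  [g.cnt > 17]
3. n2.pre = 28  [g.cnt + 10]
4. n4.lab = 17  [17]
5. n5.lab = 19  [A₀.lab + 2]
6. n6.key = true  [terminal]
7. n5.hot = false  [false]
8. n5.pre = 20  [A.lab * 3 - 37]
9. n7.depth = true  [not A₁.hot]
10. n8.cnt = "rv"  [terminal]
11. n9.depth = true  [C₀.depth == true]
12. n10.cnt = -3  [terminal]
13. n11.cnt = "zn"  [terminal]
14. n12.cnt = 22  [terminal]
15. n9.live = true  [g₀.cnt > -4]
16. n9.val = 22  [g₁.cnt * 2 - 22]
17. n9.wid = 3  [g₁.cnt - 19]
18. n13.cnt = "kw"  [terminal]
19. n7.live = true  [C₁.live and C₀.depth]
20. n7.val = -1  [len(f₁.cnt) - 3]
21. n7.wid = -2  [C₁.wid * 2 - 8]
22. n15.lab = -7  [-7]
23. n16.cnt = -7  [terminal]
24. n17.cnt = "yv"  [terminal]
25. n18.cnt = -5  [terminal]
26. n15.hot = false  [false]
27. n15.pre = 5  [g₀.cnt + 12]
28. n19.lab = 2  [2]
29. n20.cnt = 18  [terminal]
30. n21.key = false  [terminal]
31. n19.env = 5  [g.cnt - 13]
32. n23.key = true  [terminal]
33. n24.cnt = 14  [terminal]
34. n22.key = false  [e.key == false]
35. n22.pre = -4  [-4]
36. n14.key = true  [A.pre == 5]
37. n14.pre = 30  [B.env * -1 + 35]
38. n4.hot = true  [S.key == true]
39. n4.pre = 23  [C.val * 2 + 25]
40. n25.cnt = 3  [terminal]
41. n1.key = true  [S₁.pre == 28]
42. n1.pre = -9  [S₁.pre * 3 - 93]
43. n0.key = false  [not S₁.key]
44. n0.pre = 23  [S₁.pre + 32]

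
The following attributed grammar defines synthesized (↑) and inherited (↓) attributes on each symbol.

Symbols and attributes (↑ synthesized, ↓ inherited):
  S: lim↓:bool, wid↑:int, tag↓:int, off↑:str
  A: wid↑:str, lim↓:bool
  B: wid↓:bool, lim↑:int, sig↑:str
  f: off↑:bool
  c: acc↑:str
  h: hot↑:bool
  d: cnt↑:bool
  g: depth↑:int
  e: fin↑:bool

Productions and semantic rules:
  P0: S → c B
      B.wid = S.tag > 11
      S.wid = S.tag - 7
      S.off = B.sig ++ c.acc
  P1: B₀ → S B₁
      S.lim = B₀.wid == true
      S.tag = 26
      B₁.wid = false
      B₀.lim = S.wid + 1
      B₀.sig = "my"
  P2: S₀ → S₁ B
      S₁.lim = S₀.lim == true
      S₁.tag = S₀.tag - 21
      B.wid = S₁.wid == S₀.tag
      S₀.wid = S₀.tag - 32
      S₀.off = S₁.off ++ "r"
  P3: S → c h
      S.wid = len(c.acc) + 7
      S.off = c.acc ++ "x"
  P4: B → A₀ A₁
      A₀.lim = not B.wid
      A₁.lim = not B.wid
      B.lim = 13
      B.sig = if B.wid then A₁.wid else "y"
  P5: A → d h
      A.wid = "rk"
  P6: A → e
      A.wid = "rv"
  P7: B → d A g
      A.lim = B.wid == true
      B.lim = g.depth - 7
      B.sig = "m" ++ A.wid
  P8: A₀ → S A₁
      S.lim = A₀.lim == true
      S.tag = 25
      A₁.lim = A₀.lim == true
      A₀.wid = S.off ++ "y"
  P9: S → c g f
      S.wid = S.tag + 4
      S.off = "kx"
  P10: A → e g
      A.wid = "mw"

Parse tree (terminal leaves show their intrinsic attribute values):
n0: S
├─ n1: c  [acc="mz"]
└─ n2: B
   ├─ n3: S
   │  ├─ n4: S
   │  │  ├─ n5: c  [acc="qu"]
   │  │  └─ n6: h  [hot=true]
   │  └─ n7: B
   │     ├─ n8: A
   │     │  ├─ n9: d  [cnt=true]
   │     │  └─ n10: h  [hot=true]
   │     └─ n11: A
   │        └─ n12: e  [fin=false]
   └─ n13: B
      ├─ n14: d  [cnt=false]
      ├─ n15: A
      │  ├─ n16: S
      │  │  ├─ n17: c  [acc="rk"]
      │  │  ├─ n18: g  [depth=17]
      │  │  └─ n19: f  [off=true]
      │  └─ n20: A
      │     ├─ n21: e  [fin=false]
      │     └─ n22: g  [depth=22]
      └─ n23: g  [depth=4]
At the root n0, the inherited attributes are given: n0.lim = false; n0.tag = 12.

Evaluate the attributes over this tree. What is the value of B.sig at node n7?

1. n0.lim = false  [given at root]
2. n0.tag = 12  [given at root]
3. n1.acc = "mz"  [terminal]
4. n2.wid = true  [S.tag > 11]
5. n3.lim = true  [B₀.wid == true]
6. n3.tag = 26  [26]
7. n4.lim = true  [S₀.lim == true]
8. n4.tag = 5  [S₀.tag - 21]
9. n5.acc = "qu"  [terminal]
10. n6.hot = true  [terminal]
11. n4.wid = 9  [len(c.acc) + 7]
12. n4.off = "qux"  [c.acc ++ "x"]
13. n7.wid = false  [S₁.wid == S₀.tag]
14. n8.lim = true  [not B.wid]
15. n9.cnt = true  [terminal]
16. n10.hot = true  [terminal]
17. n8.wid = "rk"  ["rk"]
18. n11.lim = true  [not B.wid]
19. n12.fin = false  [terminal]
20. n11.wid = "rv"  ["rv"]
21. n7.lim = 13  [13]
22. n7.sig = "y"  [if B.wid then A₁.wid else "y"]
23. n3.wid = -6  [S₀.tag - 32]
24. n3.off = "quxr"  [S₁.off ++ "r"]
25. n13.wid = false  [false]
26. n14.cnt = false  [terminal]
27. n15.lim = false  [B.wid == true]
28. n16.lim = false  [A₀.lim == true]
29. n16.tag = 25  [25]
30. n17.acc = "rk"  [terminal]
31. n18.depth = 17  [terminal]
32. n19.off = true  [terminal]
33. n16.wid = 29  [S.tag + 4]
34. n16.off = "kx"  ["kx"]
35. n20.lim = false  [A₀.lim == true]
36. n21.fin = false  [terminal]
37. n22.depth = 22  [terminal]
38. n20.wid = "mw"  ["mw"]
39. n15.wid = "kxy"  [S.off ++ "y"]
40. n23.depth = 4  [terminal]
41. n13.lim = -3  [g.depth - 7]
42. n13.sig = "mkxy"  ["m" ++ A.wid]
43. n2.lim = -5  [S.wid + 1]
44. n2.sig = "my"  ["my"]
45. n0.wid = 5  [S.tag - 7]
46. n0.off = "mymz"  [B.sig ++ c.acc]

"y"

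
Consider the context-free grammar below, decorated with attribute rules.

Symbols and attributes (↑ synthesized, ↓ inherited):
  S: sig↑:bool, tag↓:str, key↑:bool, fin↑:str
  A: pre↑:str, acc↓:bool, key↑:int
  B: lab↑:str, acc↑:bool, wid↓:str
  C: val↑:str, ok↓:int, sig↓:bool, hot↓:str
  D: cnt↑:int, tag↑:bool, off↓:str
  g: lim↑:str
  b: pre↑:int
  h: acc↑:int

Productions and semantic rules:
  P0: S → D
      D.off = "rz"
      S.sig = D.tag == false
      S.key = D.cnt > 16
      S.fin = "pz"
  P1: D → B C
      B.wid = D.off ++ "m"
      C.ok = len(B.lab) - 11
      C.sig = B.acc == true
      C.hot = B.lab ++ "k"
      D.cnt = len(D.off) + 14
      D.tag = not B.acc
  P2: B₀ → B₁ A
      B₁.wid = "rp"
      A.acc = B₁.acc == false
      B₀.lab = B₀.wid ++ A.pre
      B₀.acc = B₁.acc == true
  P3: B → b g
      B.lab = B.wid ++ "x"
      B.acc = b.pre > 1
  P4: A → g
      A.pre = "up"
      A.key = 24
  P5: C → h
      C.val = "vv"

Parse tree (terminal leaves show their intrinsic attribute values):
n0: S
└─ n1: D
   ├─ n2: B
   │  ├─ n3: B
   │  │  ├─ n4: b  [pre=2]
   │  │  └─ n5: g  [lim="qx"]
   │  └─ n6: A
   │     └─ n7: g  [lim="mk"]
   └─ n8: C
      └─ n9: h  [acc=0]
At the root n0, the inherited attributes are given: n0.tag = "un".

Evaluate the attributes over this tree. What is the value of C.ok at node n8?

1. n0.tag = "un"  [given at root]
2. n1.off = "rz"  ["rz"]
3. n2.wid = "rzm"  [D.off ++ "m"]
4. n3.wid = "rp"  ["rp"]
5. n4.pre = 2  [terminal]
6. n5.lim = "qx"  [terminal]
7. n3.lab = "rpx"  [B.wid ++ "x"]
8. n3.acc = true  [b.pre > 1]
9. n6.acc = false  [B₁.acc == false]
10. n7.lim = "mk"  [terminal]
11. n6.pre = "up"  ["up"]
12. n6.key = 24  [24]
13. n2.lab = "rzmup"  [B₀.wid ++ A.pre]
14. n2.acc = true  [B₁.acc == true]
15. n8.ok = -6  [len(B.lab) - 11]
16. n8.sig = true  [B.acc == true]
17. n8.hot = "rzmupk"  [B.lab ++ "k"]
18. n9.acc = 0  [terminal]
19. n8.val = "vv"  ["vv"]
20. n1.cnt = 16  [len(D.off) + 14]
21. n1.tag = false  [not B.acc]
22. n0.sig = true  [D.tag == false]
23. n0.key = false  [D.cnt > 16]
24. n0.fin = "pz"  ["pz"]

-6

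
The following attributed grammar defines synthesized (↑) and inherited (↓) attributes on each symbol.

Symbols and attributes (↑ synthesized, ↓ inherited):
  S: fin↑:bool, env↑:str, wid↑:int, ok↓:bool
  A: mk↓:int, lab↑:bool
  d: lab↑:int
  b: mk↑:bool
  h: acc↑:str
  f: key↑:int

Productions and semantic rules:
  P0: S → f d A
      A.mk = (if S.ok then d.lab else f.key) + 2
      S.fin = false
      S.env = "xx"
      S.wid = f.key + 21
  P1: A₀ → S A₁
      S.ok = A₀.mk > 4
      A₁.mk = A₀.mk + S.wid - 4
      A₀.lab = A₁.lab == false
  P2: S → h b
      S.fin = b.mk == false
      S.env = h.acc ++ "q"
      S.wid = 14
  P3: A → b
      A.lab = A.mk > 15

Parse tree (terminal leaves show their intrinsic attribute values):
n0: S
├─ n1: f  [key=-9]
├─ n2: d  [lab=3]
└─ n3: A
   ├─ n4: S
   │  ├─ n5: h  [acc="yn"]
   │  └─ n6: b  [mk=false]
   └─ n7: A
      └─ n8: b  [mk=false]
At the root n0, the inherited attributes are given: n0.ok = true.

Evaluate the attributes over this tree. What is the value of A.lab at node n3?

true

1. n0.ok = true  [given at root]
2. n1.key = -9  [terminal]
3. n2.lab = 3  [terminal]
4. n3.mk = 5  [(if S.ok then d.lab else f.key) + 2]
5. n4.ok = true  [A₀.mk > 4]
6. n5.acc = "yn"  [terminal]
7. n6.mk = false  [terminal]
8. n4.fin = true  [b.mk == false]
9. n4.env = "ynq"  [h.acc ++ "q"]
10. n4.wid = 14  [14]
11. n7.mk = 15  [A₀.mk + S.wid - 4]
12. n8.mk = false  [terminal]
13. n7.lab = false  [A.mk > 15]
14. n3.lab = true  [A₁.lab == false]
15. n0.fin = false  [false]
16. n0.env = "xx"  ["xx"]
17. n0.wid = 12  [f.key + 21]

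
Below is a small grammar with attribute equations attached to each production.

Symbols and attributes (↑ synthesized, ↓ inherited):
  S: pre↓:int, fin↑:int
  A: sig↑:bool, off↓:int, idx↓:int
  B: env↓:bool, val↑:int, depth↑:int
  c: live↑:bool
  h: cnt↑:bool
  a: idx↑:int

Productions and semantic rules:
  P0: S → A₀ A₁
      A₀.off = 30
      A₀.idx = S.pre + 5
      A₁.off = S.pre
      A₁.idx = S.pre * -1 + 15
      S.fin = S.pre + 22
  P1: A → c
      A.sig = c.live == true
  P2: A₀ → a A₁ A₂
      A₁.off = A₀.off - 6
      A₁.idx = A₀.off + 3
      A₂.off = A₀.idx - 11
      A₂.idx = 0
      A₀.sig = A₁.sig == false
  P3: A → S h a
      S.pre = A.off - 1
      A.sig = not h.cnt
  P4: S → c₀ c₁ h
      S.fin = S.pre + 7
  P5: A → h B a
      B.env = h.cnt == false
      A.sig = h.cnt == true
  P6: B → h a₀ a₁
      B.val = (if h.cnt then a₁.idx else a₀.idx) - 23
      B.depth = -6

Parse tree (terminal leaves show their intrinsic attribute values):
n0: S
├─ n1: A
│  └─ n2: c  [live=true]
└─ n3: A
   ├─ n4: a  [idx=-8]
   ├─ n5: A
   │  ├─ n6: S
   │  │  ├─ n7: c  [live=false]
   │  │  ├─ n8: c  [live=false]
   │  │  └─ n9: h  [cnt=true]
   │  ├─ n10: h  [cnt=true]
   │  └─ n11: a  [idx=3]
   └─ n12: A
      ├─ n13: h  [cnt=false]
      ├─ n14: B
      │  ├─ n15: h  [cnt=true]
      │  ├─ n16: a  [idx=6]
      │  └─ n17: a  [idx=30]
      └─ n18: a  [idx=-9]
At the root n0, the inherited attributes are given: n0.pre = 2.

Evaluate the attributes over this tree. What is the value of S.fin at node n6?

1. n0.pre = 2  [given at root]
2. n1.off = 30  [30]
3. n1.idx = 7  [S.pre + 5]
4. n2.live = true  [terminal]
5. n1.sig = true  [c.live == true]
6. n3.off = 2  [S.pre]
7. n3.idx = 13  [S.pre * -1 + 15]
8. n4.idx = -8  [terminal]
9. n5.off = -4  [A₀.off - 6]
10. n5.idx = 5  [A₀.off + 3]
11. n6.pre = -5  [A.off - 1]
12. n7.live = false  [terminal]
13. n8.live = false  [terminal]
14. n9.cnt = true  [terminal]
15. n6.fin = 2  [S.pre + 7]
16. n10.cnt = true  [terminal]
17. n11.idx = 3  [terminal]
18. n5.sig = false  [not h.cnt]
19. n12.off = 2  [A₀.idx - 11]
20. n12.idx = 0  [0]
21. n13.cnt = false  [terminal]
22. n14.env = true  [h.cnt == false]
23. n15.cnt = true  [terminal]
24. n16.idx = 6  [terminal]
25. n17.idx = 30  [terminal]
26. n14.val = 7  [(if h.cnt then a₁.idx else a₀.idx) - 23]
27. n14.depth = -6  [-6]
28. n18.idx = -9  [terminal]
29. n12.sig = false  [h.cnt == true]
30. n3.sig = true  [A₁.sig == false]
31. n0.fin = 24  [S.pre + 22]

2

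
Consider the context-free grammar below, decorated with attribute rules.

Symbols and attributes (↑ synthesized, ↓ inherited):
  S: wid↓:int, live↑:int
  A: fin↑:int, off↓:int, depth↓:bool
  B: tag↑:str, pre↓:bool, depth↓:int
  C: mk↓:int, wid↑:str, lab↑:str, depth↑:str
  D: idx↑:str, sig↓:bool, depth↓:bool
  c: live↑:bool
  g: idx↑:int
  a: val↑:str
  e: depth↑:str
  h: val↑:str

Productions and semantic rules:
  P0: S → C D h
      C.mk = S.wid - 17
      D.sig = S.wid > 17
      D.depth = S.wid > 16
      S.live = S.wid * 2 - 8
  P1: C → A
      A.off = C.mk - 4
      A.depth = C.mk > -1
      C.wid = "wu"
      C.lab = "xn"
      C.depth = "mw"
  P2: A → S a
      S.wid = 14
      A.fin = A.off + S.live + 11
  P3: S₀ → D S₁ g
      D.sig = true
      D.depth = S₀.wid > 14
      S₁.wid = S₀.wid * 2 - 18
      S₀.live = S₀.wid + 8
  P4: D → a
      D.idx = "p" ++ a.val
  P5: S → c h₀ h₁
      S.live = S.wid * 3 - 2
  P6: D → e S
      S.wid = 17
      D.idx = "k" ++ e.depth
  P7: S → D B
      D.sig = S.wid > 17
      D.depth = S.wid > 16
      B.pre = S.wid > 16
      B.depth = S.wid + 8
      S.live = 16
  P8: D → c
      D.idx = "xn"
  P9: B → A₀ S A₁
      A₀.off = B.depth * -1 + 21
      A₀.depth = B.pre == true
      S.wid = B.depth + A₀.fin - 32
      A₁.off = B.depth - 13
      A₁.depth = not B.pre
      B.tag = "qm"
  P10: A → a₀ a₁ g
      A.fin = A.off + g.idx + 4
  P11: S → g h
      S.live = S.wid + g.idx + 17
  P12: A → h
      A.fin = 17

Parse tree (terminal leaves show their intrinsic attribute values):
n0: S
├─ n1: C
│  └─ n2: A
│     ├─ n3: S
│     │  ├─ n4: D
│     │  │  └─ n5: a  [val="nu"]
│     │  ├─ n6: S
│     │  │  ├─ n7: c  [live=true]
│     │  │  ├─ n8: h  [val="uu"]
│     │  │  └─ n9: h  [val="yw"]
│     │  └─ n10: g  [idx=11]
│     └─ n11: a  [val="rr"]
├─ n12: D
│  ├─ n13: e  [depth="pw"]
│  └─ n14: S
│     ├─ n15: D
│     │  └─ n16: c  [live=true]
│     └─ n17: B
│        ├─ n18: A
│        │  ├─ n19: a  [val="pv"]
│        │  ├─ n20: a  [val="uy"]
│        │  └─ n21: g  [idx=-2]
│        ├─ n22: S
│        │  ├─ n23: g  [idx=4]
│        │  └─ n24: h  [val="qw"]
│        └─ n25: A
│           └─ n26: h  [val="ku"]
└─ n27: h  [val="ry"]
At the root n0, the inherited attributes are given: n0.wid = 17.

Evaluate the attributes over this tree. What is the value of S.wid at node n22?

-9

1. n0.wid = 17  [given at root]
2. n1.mk = 0  [S.wid - 17]
3. n2.off = -4  [C.mk - 4]
4. n2.depth = true  [C.mk > -1]
5. n3.wid = 14  [14]
6. n4.sig = true  [true]
7. n4.depth = false  [S₀.wid > 14]
8. n5.val = "nu"  [terminal]
9. n4.idx = "pnu"  ["p" ++ a.val]
10. n6.wid = 10  [S₀.wid * 2 - 18]
11. n7.live = true  [terminal]
12. n8.val = "uu"  [terminal]
13. n9.val = "yw"  [terminal]
14. n6.live = 28  [S.wid * 3 - 2]
15. n10.idx = 11  [terminal]
16. n3.live = 22  [S₀.wid + 8]
17. n11.val = "rr"  [terminal]
18. n2.fin = 29  [A.off + S.live + 11]
19. n1.wid = "wu"  ["wu"]
20. n1.lab = "xn"  ["xn"]
21. n1.depth = "mw"  ["mw"]
22. n12.sig = false  [S.wid > 17]
23. n12.depth = true  [S.wid > 16]
24. n13.depth = "pw"  [terminal]
25. n14.wid = 17  [17]
26. n15.sig = false  [S.wid > 17]
27. n15.depth = true  [S.wid > 16]
28. n16.live = true  [terminal]
29. n15.idx = "xn"  ["xn"]
30. n17.pre = true  [S.wid > 16]
31. n17.depth = 25  [S.wid + 8]
32. n18.off = -4  [B.depth * -1 + 21]
33. n18.depth = true  [B.pre == true]
34. n19.val = "pv"  [terminal]
35. n20.val = "uy"  [terminal]
36. n21.idx = -2  [terminal]
37. n18.fin = -2  [A.off + g.idx + 4]
38. n22.wid = -9  [B.depth + A₀.fin - 32]
39. n23.idx = 4  [terminal]
40. n24.val = "qw"  [terminal]
41. n22.live = 12  [S.wid + g.idx + 17]
42. n25.off = 12  [B.depth - 13]
43. n25.depth = false  [not B.pre]
44. n26.val = "ku"  [terminal]
45. n25.fin = 17  [17]
46. n17.tag = "qm"  ["qm"]
47. n14.live = 16  [16]
48. n12.idx = "kpw"  ["k" ++ e.depth]
49. n27.val = "ry"  [terminal]
50. n0.live = 26  [S.wid * 2 - 8]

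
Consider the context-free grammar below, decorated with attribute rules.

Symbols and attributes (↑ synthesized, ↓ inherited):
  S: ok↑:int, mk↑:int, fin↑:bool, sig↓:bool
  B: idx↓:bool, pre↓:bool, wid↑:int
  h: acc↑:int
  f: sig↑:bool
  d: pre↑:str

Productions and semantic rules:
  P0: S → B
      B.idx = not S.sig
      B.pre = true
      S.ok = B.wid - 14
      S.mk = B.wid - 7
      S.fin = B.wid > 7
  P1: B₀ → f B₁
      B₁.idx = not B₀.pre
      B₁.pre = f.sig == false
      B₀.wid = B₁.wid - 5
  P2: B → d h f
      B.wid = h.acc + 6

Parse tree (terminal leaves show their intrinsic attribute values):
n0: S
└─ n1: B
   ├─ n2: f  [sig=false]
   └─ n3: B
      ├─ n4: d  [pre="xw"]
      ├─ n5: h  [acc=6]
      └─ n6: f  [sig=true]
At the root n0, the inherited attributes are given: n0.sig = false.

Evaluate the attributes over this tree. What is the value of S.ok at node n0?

-7

1. n0.sig = false  [given at root]
2. n1.idx = true  [not S.sig]
3. n1.pre = true  [true]
4. n2.sig = false  [terminal]
5. n3.idx = false  [not B₀.pre]
6. n3.pre = true  [f.sig == false]
7. n4.pre = "xw"  [terminal]
8. n5.acc = 6  [terminal]
9. n6.sig = true  [terminal]
10. n3.wid = 12  [h.acc + 6]
11. n1.wid = 7  [B₁.wid - 5]
12. n0.ok = -7  [B.wid - 14]
13. n0.mk = 0  [B.wid - 7]
14. n0.fin = false  [B.wid > 7]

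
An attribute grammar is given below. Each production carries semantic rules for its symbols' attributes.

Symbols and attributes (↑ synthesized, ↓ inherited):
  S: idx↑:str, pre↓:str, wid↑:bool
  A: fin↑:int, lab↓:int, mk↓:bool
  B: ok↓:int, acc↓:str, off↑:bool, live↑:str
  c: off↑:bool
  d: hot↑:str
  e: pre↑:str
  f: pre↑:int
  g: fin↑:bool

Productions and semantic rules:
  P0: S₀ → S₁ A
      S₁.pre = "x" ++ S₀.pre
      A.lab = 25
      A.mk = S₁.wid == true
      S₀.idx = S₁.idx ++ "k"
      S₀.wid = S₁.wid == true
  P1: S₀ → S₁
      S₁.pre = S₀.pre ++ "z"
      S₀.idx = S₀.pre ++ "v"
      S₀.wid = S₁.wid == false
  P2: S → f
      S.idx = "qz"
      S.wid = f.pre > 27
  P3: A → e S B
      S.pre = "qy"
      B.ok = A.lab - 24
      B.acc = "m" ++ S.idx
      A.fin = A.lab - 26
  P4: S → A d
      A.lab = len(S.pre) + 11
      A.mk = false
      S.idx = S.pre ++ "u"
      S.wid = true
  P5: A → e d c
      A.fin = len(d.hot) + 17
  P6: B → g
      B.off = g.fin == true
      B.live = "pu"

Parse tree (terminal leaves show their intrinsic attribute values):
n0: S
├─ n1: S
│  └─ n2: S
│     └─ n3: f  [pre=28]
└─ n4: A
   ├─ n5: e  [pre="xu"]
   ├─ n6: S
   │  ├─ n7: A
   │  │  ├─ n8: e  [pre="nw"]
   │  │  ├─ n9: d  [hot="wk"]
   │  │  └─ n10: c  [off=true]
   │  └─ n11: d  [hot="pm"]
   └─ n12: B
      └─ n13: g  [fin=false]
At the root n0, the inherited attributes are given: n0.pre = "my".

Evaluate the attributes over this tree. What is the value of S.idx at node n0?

"xmyvk"

1. n0.pre = "my"  [given at root]
2. n1.pre = "xmy"  ["x" ++ S₀.pre]
3. n2.pre = "xmyz"  [S₀.pre ++ "z"]
4. n3.pre = 28  [terminal]
5. n2.idx = "qz"  ["qz"]
6. n2.wid = true  [f.pre > 27]
7. n1.idx = "xmyv"  [S₀.pre ++ "v"]
8. n1.wid = false  [S₁.wid == false]
9. n4.lab = 25  [25]
10. n4.mk = false  [S₁.wid == true]
11. n5.pre = "xu"  [terminal]
12. n6.pre = "qy"  ["qy"]
13. n7.lab = 13  [len(S.pre) + 11]
14. n7.mk = false  [false]
15. n8.pre = "nw"  [terminal]
16. n9.hot = "wk"  [terminal]
17. n10.off = true  [terminal]
18. n7.fin = 19  [len(d.hot) + 17]
19. n11.hot = "pm"  [terminal]
20. n6.idx = "qyu"  [S.pre ++ "u"]
21. n6.wid = true  [true]
22. n12.ok = 1  [A.lab - 24]
23. n12.acc = "mqyu"  ["m" ++ S.idx]
24. n13.fin = false  [terminal]
25. n12.off = false  [g.fin == true]
26. n12.live = "pu"  ["pu"]
27. n4.fin = -1  [A.lab - 26]
28. n0.idx = "xmyvk"  [S₁.idx ++ "k"]
29. n0.wid = false  [S₁.wid == true]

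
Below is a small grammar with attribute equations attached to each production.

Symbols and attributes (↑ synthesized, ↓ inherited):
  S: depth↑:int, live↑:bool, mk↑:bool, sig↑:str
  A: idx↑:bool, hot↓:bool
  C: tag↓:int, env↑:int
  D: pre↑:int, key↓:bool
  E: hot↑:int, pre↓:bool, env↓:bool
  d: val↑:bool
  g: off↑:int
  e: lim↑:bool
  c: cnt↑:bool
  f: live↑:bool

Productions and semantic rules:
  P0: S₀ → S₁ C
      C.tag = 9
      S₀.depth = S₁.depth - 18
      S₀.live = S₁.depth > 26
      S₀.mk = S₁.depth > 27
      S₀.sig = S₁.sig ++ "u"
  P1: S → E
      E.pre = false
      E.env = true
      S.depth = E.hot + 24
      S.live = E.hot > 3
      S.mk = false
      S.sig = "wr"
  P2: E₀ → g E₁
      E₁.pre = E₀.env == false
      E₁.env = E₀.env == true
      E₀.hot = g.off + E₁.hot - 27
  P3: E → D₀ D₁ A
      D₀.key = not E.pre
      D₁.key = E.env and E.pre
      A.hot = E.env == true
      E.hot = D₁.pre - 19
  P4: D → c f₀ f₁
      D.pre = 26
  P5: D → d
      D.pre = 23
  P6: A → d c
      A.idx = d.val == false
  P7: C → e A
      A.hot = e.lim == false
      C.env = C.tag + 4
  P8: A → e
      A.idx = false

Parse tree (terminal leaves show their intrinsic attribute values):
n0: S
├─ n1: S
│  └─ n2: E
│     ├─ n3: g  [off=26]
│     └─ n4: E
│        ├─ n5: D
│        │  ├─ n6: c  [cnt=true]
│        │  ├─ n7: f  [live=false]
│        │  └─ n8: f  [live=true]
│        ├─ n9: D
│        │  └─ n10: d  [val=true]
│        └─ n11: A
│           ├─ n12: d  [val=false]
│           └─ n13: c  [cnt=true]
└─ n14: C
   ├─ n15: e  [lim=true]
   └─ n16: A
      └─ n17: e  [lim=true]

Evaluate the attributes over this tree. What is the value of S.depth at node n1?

27

1. n2.pre = false  [false]
2. n2.env = true  [true]
3. n3.off = 26  [terminal]
4. n4.pre = false  [E₀.env == false]
5. n4.env = true  [E₀.env == true]
6. n5.key = true  [not E.pre]
7. n6.cnt = true  [terminal]
8. n7.live = false  [terminal]
9. n8.live = true  [terminal]
10. n5.pre = 26  [26]
11. n9.key = false  [E.env and E.pre]
12. n10.val = true  [terminal]
13. n9.pre = 23  [23]
14. n11.hot = true  [E.env == true]
15. n12.val = false  [terminal]
16. n13.cnt = true  [terminal]
17. n11.idx = true  [d.val == false]
18. n4.hot = 4  [D₁.pre - 19]
19. n2.hot = 3  [g.off + E₁.hot - 27]
20. n1.depth = 27  [E.hot + 24]
21. n1.live = false  [E.hot > 3]
22. n1.mk = false  [false]
23. n1.sig = "wr"  ["wr"]
24. n14.tag = 9  [9]
25. n15.lim = true  [terminal]
26. n16.hot = false  [e.lim == false]
27. n17.lim = true  [terminal]
28. n16.idx = false  [false]
29. n14.env = 13  [C.tag + 4]
30. n0.depth = 9  [S₁.depth - 18]
31. n0.live = true  [S₁.depth > 26]
32. n0.mk = false  [S₁.depth > 27]
33. n0.sig = "wru"  [S₁.sig ++ "u"]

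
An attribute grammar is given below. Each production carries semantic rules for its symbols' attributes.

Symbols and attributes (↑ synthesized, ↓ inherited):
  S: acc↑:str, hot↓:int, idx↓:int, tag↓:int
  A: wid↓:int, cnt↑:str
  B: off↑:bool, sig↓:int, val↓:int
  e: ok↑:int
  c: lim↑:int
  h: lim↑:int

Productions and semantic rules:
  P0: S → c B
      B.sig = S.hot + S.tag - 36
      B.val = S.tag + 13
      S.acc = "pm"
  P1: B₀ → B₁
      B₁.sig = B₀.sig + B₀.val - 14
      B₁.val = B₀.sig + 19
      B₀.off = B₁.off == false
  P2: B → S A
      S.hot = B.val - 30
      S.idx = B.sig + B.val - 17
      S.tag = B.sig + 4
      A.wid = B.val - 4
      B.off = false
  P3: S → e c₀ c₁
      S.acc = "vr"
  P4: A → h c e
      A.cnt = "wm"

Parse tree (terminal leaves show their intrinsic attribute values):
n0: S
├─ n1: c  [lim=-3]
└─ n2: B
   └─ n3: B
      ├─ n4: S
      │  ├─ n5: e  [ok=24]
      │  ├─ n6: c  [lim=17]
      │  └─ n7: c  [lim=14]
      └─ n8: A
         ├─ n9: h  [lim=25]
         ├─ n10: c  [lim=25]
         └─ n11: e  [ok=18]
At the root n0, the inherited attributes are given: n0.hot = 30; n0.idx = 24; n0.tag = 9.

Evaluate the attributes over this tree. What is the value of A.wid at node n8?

1. n0.hot = 30  [given at root]
2. n0.idx = 24  [given at root]
3. n0.tag = 9  [given at root]
4. n1.lim = -3  [terminal]
5. n2.sig = 3  [S.hot + S.tag - 36]
6. n2.val = 22  [S.tag + 13]
7. n3.sig = 11  [B₀.sig + B₀.val - 14]
8. n3.val = 22  [B₀.sig + 19]
9. n4.hot = -8  [B.val - 30]
10. n4.idx = 16  [B.sig + B.val - 17]
11. n4.tag = 15  [B.sig + 4]
12. n5.ok = 24  [terminal]
13. n6.lim = 17  [terminal]
14. n7.lim = 14  [terminal]
15. n4.acc = "vr"  ["vr"]
16. n8.wid = 18  [B.val - 4]
17. n9.lim = 25  [terminal]
18. n10.lim = 25  [terminal]
19. n11.ok = 18  [terminal]
20. n8.cnt = "wm"  ["wm"]
21. n3.off = false  [false]
22. n2.off = true  [B₁.off == false]
23. n0.acc = "pm"  ["pm"]

18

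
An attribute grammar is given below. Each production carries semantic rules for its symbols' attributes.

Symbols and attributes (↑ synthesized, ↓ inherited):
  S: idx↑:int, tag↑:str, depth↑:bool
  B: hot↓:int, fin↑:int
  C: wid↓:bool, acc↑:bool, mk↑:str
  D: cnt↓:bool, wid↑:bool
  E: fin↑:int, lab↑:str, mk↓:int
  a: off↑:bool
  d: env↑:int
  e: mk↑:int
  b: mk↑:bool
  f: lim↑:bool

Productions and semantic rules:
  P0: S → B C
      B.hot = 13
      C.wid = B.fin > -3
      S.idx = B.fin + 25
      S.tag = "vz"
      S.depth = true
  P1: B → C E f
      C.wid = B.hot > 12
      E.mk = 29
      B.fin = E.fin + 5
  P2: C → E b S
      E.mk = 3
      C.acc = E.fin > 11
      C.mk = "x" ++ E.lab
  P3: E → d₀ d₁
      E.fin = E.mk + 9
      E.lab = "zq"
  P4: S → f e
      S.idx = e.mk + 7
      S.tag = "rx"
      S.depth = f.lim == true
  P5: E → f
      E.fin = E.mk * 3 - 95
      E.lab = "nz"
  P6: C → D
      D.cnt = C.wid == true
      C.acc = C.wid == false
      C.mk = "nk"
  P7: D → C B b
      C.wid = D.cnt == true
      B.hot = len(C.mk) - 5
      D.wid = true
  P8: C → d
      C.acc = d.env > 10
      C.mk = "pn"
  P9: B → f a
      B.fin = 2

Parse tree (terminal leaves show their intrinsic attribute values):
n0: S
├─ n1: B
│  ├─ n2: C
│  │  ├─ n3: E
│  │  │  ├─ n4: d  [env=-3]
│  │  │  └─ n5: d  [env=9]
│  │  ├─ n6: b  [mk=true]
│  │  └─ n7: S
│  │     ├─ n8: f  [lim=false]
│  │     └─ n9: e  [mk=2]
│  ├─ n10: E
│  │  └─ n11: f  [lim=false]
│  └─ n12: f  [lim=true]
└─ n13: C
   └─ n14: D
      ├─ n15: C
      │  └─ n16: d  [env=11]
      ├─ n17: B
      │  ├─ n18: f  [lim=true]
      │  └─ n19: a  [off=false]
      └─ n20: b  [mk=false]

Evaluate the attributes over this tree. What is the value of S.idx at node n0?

22

1. n1.hot = 13  [13]
2. n2.wid = true  [B.hot > 12]
3. n3.mk = 3  [3]
4. n4.env = -3  [terminal]
5. n5.env = 9  [terminal]
6. n3.fin = 12  [E.mk + 9]
7. n3.lab = "zq"  ["zq"]
8. n6.mk = true  [terminal]
9. n8.lim = false  [terminal]
10. n9.mk = 2  [terminal]
11. n7.idx = 9  [e.mk + 7]
12. n7.tag = "rx"  ["rx"]
13. n7.depth = false  [f.lim == true]
14. n2.acc = true  [E.fin > 11]
15. n2.mk = "xzq"  ["x" ++ E.lab]
16. n10.mk = 29  [29]
17. n11.lim = false  [terminal]
18. n10.fin = -8  [E.mk * 3 - 95]
19. n10.lab = "nz"  ["nz"]
20. n12.lim = true  [terminal]
21. n1.fin = -3  [E.fin + 5]
22. n13.wid = false  [B.fin > -3]
23. n14.cnt = false  [C.wid == true]
24. n15.wid = false  [D.cnt == true]
25. n16.env = 11  [terminal]
26. n15.acc = true  [d.env > 10]
27. n15.mk = "pn"  ["pn"]
28. n17.hot = -3  [len(C.mk) - 5]
29. n18.lim = true  [terminal]
30. n19.off = false  [terminal]
31. n17.fin = 2  [2]
32. n20.mk = false  [terminal]
33. n14.wid = true  [true]
34. n13.acc = true  [C.wid == false]
35. n13.mk = "nk"  ["nk"]
36. n0.idx = 22  [B.fin + 25]
37. n0.tag = "vz"  ["vz"]
38. n0.depth = true  [true]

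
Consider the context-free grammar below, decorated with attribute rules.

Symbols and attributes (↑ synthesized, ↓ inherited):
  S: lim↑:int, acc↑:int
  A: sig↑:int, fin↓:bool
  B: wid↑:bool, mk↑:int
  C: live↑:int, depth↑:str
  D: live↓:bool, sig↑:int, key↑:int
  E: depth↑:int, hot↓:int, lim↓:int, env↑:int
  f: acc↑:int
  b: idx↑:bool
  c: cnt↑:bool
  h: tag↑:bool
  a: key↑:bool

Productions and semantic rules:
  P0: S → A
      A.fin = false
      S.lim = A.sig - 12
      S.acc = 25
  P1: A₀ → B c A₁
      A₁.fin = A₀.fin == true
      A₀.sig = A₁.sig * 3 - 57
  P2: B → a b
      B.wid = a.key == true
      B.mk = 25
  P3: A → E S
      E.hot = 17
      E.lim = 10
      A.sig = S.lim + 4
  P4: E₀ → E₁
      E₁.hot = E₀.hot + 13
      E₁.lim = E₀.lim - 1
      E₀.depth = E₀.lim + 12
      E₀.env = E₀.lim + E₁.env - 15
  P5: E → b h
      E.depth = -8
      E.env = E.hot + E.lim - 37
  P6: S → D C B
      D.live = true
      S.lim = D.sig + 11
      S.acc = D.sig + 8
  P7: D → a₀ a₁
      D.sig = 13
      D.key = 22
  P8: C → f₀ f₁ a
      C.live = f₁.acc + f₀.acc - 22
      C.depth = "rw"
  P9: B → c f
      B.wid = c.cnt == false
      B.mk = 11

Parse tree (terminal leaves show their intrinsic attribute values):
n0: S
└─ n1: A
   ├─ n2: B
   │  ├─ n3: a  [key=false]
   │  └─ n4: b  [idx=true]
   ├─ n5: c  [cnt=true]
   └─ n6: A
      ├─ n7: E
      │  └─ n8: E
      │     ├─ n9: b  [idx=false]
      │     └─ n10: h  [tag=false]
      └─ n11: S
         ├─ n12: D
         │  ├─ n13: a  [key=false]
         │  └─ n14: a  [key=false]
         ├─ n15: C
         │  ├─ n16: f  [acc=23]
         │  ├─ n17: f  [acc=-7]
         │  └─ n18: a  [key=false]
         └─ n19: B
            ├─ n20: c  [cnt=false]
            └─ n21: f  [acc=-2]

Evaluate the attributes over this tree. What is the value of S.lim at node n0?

1. n1.fin = false  [false]
2. n3.key = false  [terminal]
3. n4.idx = true  [terminal]
4. n2.wid = false  [a.key == true]
5. n2.mk = 25  [25]
6. n5.cnt = true  [terminal]
7. n6.fin = false  [A₀.fin == true]
8. n7.hot = 17  [17]
9. n7.lim = 10  [10]
10. n8.hot = 30  [E₀.hot + 13]
11. n8.lim = 9  [E₀.lim - 1]
12. n9.idx = false  [terminal]
13. n10.tag = false  [terminal]
14. n8.depth = -8  [-8]
15. n8.env = 2  [E.hot + E.lim - 37]
16. n7.depth = 22  [E₀.lim + 12]
17. n7.env = -3  [E₀.lim + E₁.env - 15]
18. n12.live = true  [true]
19. n13.key = false  [terminal]
20. n14.key = false  [terminal]
21. n12.sig = 13  [13]
22. n12.key = 22  [22]
23. n16.acc = 23  [terminal]
24. n17.acc = -7  [terminal]
25. n18.key = false  [terminal]
26. n15.live = -6  [f₁.acc + f₀.acc - 22]
27. n15.depth = "rw"  ["rw"]
28. n20.cnt = false  [terminal]
29. n21.acc = -2  [terminal]
30. n19.wid = true  [c.cnt == false]
31. n19.mk = 11  [11]
32. n11.lim = 24  [D.sig + 11]
33. n11.acc = 21  [D.sig + 8]
34. n6.sig = 28  [S.lim + 4]
35. n1.sig = 27  [A₁.sig * 3 - 57]
36. n0.lim = 15  [A.sig - 12]
37. n0.acc = 25  [25]

15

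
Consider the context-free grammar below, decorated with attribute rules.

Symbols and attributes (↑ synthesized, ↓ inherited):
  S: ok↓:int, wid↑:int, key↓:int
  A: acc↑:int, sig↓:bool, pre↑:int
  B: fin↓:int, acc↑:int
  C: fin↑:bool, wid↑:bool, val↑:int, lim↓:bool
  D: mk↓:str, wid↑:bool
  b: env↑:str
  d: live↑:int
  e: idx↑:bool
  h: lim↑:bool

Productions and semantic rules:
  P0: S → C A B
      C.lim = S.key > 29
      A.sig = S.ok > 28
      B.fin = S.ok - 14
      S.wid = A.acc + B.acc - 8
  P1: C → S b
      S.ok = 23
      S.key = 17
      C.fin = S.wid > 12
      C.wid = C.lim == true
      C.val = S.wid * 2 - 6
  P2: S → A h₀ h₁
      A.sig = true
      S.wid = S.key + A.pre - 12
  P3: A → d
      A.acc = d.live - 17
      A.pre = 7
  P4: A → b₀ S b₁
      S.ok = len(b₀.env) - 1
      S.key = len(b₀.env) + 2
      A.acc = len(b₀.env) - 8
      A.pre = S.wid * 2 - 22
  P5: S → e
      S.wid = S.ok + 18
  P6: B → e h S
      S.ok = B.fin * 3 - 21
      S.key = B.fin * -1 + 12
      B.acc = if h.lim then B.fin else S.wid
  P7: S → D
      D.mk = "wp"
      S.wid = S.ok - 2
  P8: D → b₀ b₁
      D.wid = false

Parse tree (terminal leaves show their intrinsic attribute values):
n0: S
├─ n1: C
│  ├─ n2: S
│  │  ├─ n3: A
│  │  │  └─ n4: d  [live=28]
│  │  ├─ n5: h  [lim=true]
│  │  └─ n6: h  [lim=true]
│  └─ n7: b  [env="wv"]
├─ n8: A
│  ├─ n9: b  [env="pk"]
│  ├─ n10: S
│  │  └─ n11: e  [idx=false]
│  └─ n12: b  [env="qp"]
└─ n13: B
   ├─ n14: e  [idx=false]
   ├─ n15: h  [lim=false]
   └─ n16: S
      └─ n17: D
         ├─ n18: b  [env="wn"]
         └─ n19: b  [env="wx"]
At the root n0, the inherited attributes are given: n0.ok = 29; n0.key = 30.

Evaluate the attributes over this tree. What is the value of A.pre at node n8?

1. n0.ok = 29  [given at root]
2. n0.key = 30  [given at root]
3. n1.lim = true  [S.key > 29]
4. n2.ok = 23  [23]
5. n2.key = 17  [17]
6. n3.sig = true  [true]
7. n4.live = 28  [terminal]
8. n3.acc = 11  [d.live - 17]
9. n3.pre = 7  [7]
10. n5.lim = true  [terminal]
11. n6.lim = true  [terminal]
12. n2.wid = 12  [S.key + A.pre - 12]
13. n7.env = "wv"  [terminal]
14. n1.fin = false  [S.wid > 12]
15. n1.wid = true  [C.lim == true]
16. n1.val = 18  [S.wid * 2 - 6]
17. n8.sig = true  [S.ok > 28]
18. n9.env = "pk"  [terminal]
19. n10.ok = 1  [len(b₀.env) - 1]
20. n10.key = 4  [len(b₀.env) + 2]
21. n11.idx = false  [terminal]
22. n10.wid = 19  [S.ok + 18]
23. n12.env = "qp"  [terminal]
24. n8.acc = -6  [len(b₀.env) - 8]
25. n8.pre = 16  [S.wid * 2 - 22]
26. n13.fin = 15  [S.ok - 14]
27. n14.idx = false  [terminal]
28. n15.lim = false  [terminal]
29. n16.ok = 24  [B.fin * 3 - 21]
30. n16.key = -3  [B.fin * -1 + 12]
31. n17.mk = "wp"  ["wp"]
32. n18.env = "wn"  [terminal]
33. n19.env = "wx"  [terminal]
34. n17.wid = false  [false]
35. n16.wid = 22  [S.ok - 2]
36. n13.acc = 22  [if h.lim then B.fin else S.wid]
37. n0.wid = 8  [A.acc + B.acc - 8]

16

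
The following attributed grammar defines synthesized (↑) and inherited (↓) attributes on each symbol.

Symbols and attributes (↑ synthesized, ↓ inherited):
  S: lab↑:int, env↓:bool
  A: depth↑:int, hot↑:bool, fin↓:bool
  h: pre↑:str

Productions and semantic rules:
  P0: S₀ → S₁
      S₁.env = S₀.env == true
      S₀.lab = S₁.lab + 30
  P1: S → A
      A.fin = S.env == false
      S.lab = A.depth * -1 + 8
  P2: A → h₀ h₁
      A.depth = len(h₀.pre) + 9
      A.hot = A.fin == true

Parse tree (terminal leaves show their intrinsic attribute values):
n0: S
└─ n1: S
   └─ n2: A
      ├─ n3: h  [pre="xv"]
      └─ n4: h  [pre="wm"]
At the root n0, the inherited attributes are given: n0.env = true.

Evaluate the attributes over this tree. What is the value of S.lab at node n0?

27

1. n0.env = true  [given at root]
2. n1.env = true  [S₀.env == true]
3. n2.fin = false  [S.env == false]
4. n3.pre = "xv"  [terminal]
5. n4.pre = "wm"  [terminal]
6. n2.depth = 11  [len(h₀.pre) + 9]
7. n2.hot = false  [A.fin == true]
8. n1.lab = -3  [A.depth * -1 + 8]
9. n0.lab = 27  [S₁.lab + 30]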